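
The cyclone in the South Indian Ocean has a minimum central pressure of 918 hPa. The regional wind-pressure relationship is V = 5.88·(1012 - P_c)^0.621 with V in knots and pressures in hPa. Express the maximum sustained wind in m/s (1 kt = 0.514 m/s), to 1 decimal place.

50.8 m/s

ΔP = 1012 − 918 = 94 hPa.
V ≈ 5.88 × 94^0.621 = 5.88 × 16.800 ≈ 98.785 kt.
98.785 × 0.514 ≈ 50.78 m/s → 50.8 m/s.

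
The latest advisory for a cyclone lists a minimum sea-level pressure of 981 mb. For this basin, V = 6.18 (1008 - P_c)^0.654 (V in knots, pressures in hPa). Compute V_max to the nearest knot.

ΔP = 1008 − 981 = 27 mb.
27^0.654 ≈ 8.632.
V ≈ 6.18 × 8.632 ≈ 53.3 kt.

53 kt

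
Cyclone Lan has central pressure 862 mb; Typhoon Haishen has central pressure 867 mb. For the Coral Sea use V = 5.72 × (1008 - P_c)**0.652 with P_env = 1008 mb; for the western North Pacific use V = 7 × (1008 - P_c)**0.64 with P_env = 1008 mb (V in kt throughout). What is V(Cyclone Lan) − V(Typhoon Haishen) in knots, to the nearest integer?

Cyclone Lan: ΔP = 146; V ≈ 5.72 × 146^0.652 ≈ 147.42 kt.
Typhoon Haishen: ΔP = 141; V ≈ 7 × 141^0.64 ≈ 166.19 kt.
Difference ≈ 147.42 − 166.19 = -18.77 → -19 kt.

-19 kt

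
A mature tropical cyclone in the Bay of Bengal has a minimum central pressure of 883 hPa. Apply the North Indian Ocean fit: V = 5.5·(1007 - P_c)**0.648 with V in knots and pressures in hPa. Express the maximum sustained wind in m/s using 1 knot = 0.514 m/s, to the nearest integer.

64 m/s

ΔP = 1007 − 883 = 124 hPa.
V ≈ 5.5 × 124^0.648 = 5.5 × 22.727 ≈ 124.997 kt.
124.997 × 0.514 ≈ 64.25 m/s → 64 m/s.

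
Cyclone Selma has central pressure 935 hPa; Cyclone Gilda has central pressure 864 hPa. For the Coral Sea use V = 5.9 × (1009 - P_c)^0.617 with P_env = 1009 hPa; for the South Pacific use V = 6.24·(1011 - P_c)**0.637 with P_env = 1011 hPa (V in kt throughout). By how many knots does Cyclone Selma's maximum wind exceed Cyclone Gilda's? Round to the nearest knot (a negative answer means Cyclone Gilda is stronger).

Cyclone Selma: ΔP = 74; V ≈ 5.9 × 74^0.617 ≈ 83.98 kt.
Cyclone Gilda: ΔP = 147; V ≈ 6.24 × 147^0.637 ≈ 149.89 kt.
Difference ≈ 83.98 − 149.89 = -65.91 → -66 kt.

-66 kt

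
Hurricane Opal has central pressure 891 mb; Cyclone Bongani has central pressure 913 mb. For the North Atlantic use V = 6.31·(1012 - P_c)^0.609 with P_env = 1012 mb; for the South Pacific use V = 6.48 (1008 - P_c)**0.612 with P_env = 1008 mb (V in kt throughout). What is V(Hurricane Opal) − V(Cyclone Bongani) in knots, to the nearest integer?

12 kt

Hurricane Opal: ΔP = 121; V ≈ 6.31 × 121^0.609 ≈ 117.07 kt.
Cyclone Bongani: ΔP = 95; V ≈ 6.48 × 95^0.612 ≈ 105.18 kt.
Difference ≈ 117.07 − 105.18 = 11.89 → 12 kt.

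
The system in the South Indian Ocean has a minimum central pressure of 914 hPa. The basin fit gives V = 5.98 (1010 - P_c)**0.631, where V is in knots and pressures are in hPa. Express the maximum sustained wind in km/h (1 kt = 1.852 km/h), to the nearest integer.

197 km/h

ΔP = 1010 − 914 = 96 hPa.
V ≈ 5.98 × 96^0.631 = 5.98 × 17.816 ≈ 106.540 kt.
106.540 × 1.852 ≈ 197.31 km/h → 197 km/h.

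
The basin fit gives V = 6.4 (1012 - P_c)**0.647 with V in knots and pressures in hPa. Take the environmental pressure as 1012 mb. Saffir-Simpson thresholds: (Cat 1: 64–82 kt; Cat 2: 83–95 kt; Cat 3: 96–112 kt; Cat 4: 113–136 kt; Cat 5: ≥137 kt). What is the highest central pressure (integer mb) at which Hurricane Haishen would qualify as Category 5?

Category 5 begins at V = 137 kt.
Required ΔP = (137/6.4)^(1/0.647) = 21.406^1.546 ≈ 113.89 mb.
P_c ≤ 1012 − 113.89 = 898.11, so the highest integer P_c is 898 mb.

898 mb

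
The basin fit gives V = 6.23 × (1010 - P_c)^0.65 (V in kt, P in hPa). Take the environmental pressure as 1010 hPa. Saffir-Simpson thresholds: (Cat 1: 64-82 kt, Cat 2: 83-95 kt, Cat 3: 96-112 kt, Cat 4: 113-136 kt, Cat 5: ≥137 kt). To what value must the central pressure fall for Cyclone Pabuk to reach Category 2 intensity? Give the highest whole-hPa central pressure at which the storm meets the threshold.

956 hPa

Category 2 begins at V = 83 kt.
Required ΔP = (83/6.23)^(1/0.65) = 13.323^1.538 ≈ 53.72 hPa.
P_c ≤ 1010 − 53.72 = 956.28, so the highest integer P_c is 956 hPa.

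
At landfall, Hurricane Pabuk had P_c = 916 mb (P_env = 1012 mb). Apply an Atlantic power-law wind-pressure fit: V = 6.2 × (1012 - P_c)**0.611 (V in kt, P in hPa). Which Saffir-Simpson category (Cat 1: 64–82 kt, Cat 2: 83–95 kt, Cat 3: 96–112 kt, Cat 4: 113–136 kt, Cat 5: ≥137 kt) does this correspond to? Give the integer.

ΔP = 1012 − 916 = 96 mb.
V ≈ 6.2 × 96^0.611 = 6.2 × 16.26 ≈ 101 kt.
101 kt falls in the Category 3 band.

3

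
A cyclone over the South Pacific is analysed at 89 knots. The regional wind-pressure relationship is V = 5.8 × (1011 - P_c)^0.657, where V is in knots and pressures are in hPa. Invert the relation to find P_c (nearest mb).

ΔP = (V / 5.8)^(1/0.657) = (89/5.8)^1.522.
89/5.8 = 15.345; 15.345^1.522 ≈ 63.84 mb.
P_c = 1011 − 63.84 = 947.16 ≈ 947 mb.

947 mb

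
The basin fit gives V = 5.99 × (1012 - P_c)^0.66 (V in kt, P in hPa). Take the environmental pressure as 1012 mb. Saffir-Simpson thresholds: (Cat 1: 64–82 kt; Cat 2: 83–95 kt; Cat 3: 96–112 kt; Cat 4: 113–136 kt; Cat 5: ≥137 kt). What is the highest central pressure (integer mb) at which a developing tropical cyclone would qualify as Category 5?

Category 5 begins at V = 137 kt.
Required ΔP = (137/5.99)^(1/0.66) = 22.871^1.515 ≈ 114.69 mb.
P_c ≤ 1012 − 114.69 = 897.31, so the highest integer P_c is 897 mb.

897 mb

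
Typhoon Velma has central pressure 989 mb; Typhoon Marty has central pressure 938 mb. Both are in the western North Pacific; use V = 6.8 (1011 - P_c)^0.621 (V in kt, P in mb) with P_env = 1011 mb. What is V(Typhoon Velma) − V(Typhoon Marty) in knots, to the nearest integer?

Typhoon Velma: ΔP = 22; V ≈ 6.8 × 22^0.621 ≈ 46.36 kt.
Typhoon Marty: ΔP = 73; V ≈ 6.8 × 73^0.621 ≈ 97.64 kt.
Difference ≈ 46.36 − 97.64 = -51.28 → -51 kt.

-51 kt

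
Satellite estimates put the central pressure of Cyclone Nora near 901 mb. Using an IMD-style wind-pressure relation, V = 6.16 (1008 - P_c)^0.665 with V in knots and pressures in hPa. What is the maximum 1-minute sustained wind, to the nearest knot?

ΔP = 1008 − 901 = 107 mb.
107^0.665 ≈ 22.364.
V ≈ 6.16 × 22.364 ≈ 137.8 kt.

138 kt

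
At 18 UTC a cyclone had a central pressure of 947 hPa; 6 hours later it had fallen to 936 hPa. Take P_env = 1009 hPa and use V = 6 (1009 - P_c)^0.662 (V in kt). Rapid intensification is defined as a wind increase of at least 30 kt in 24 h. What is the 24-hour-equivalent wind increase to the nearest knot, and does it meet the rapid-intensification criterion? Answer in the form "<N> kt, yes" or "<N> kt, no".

42 kt, yes

V₁: ΔP = 62, V ≈ 6 × 62^0.662 ≈ 92.20 kt.
V₂: ΔP = 73, V ≈ 6 × 73^0.662 ≈ 102.72 kt.
ΔV over 6 h = 10.52 kt → 24 h equivalent = 10.52 × 24/6 ≈ 42.08 kt.
42 kt ≥ 30 kt ⇒ rapid intensification.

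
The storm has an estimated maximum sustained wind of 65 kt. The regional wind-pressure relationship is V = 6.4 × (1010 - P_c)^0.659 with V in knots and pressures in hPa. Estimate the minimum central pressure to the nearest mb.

ΔP = (V / 6.4)^(1/0.659) = (65/6.4)^1.517.
65/6.4 = 10.156; 10.156^1.517 ≈ 33.70 mb.
P_c = 1010 − 33.70 = 976.30 ≈ 976 mb.

976 mb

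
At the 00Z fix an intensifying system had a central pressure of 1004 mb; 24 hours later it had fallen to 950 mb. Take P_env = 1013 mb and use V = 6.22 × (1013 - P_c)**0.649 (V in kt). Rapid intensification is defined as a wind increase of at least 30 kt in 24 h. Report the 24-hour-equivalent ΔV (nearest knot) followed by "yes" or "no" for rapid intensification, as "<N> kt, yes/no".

V₁: ΔP = 9, V ≈ 6.22 × 9^0.649 ≈ 25.89 kt.
V₂: ΔP = 63, V ≈ 6.22 × 63^0.649 ≈ 91.53 kt.
ΔV over 24 h = 65.64 kt → 24 h equivalent = 65.64 × 24/24 ≈ 65.64 kt.
66 kt ≥ 30 kt ⇒ rapid intensification.

66 kt, yes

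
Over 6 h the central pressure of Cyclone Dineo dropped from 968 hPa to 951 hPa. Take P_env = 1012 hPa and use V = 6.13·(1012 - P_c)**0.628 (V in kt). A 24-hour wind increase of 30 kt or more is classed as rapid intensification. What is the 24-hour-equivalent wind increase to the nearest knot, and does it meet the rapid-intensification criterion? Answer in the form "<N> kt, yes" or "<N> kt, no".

V₁: ΔP = 44, V ≈ 6.13 × 44^0.628 ≈ 66.00 kt.
V₂: ΔP = 61, V ≈ 6.13 × 61^0.628 ≈ 81.03 kt.
ΔV over 6 h = 15.03 kt → 24 h equivalent = 15.03 × 24/6 ≈ 60.12 kt.
60 kt ≥ 30 kt ⇒ rapid intensification.

60 kt, yes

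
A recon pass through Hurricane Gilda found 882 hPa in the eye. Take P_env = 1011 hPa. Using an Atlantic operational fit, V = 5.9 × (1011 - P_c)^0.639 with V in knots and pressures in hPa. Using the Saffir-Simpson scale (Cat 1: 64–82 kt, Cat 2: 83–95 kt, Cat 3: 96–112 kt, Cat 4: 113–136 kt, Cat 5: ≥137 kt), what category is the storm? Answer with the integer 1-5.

ΔP = 1011 − 882 = 129 hPa.
V ≈ 5.9 × 129^0.639 = 5.9 × 22.32 ≈ 132 kt.
132 kt falls in the Category 4 band.

4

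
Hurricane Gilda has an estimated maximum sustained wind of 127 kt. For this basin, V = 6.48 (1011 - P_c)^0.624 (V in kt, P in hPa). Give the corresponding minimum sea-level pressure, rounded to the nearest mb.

ΔP = (V / 6.48)^(1/0.624) = (127/6.48)^1.603.
127/6.48 = 19.599; 19.599^1.603 ≈ 117.73 mb.
P_c = 1011 − 117.73 = 893.27 ≈ 893 mb.

893 mb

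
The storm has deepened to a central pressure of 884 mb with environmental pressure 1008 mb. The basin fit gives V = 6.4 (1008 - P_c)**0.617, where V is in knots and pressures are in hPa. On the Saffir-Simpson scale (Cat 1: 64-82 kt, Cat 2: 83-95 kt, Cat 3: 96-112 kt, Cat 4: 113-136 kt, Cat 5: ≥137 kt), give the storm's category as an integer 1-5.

4

ΔP = 1008 − 884 = 124 mb.
V ≈ 6.4 × 124^0.617 = 6.4 × 19.57 ≈ 125 kt.
125 kt falls in the Category 4 band.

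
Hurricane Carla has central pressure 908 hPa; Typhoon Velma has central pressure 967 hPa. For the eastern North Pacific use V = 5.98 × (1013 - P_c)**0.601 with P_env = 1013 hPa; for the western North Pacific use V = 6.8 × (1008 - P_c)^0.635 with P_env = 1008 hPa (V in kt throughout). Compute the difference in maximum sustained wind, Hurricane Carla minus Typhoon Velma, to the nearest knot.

Hurricane Carla: ΔP = 105; V ≈ 5.98 × 105^0.601 ≈ 98.05 kt.
Typhoon Velma: ΔP = 41; V ≈ 6.8 × 41^0.635 ≈ 71.88 kt.
Difference ≈ 98.05 − 71.88 = 26.17 → 26 kt.

26 kt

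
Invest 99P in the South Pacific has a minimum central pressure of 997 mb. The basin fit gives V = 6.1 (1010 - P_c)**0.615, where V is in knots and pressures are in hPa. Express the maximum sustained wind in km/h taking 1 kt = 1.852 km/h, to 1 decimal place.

ΔP = 1010 − 997 = 13 mb.
V ≈ 6.1 × 13^0.615 = 6.1 × 4.843 ≈ 29.540 kt.
29.540 × 1.852 ≈ 54.71 km/h → 54.7 km/h.

54.7 km/h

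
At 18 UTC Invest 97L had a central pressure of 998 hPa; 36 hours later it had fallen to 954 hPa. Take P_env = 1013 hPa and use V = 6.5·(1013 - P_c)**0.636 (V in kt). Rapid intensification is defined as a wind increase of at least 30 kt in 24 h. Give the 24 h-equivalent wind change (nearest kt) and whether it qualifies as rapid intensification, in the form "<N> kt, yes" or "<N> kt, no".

34 kt, yes

V₁: ΔP = 15, V ≈ 6.5 × 15^0.636 ≈ 36.38 kt.
V₂: ΔP = 59, V ≈ 6.5 × 59^0.636 ≈ 86.93 kt.
ΔV over 36 h = 50.55 kt → 24 h equivalent = 50.55 × 24/36 ≈ 33.70 kt.
34 kt ≥ 30 kt ⇒ rapid intensification.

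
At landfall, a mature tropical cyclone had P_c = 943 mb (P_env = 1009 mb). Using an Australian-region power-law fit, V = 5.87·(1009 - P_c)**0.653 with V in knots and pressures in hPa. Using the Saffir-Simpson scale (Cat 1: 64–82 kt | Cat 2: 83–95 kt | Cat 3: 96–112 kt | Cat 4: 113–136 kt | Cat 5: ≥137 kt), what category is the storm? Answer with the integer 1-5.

2

ΔP = 1009 − 943 = 66 mb.
V ≈ 5.87 × 66^0.653 = 5.87 × 15.42 ≈ 91 kt.
91 kt falls in the Category 2 band.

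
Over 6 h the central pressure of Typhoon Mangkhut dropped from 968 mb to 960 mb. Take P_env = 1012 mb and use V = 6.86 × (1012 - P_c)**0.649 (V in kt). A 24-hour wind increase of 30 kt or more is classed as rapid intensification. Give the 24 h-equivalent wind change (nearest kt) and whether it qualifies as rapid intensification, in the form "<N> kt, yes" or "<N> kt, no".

V₁: ΔP = 44, V ≈ 6.86 × 44^0.649 ≈ 79.97 kt.
V₂: ΔP = 52, V ≈ 6.86 × 52^0.649 ≈ 89.13 kt.
ΔV over 6 h = 9.16 kt → 24 h equivalent = 9.16 × 24/6 ≈ 36.64 kt.
37 kt ≥ 30 kt ⇒ rapid intensification.

37 kt, yes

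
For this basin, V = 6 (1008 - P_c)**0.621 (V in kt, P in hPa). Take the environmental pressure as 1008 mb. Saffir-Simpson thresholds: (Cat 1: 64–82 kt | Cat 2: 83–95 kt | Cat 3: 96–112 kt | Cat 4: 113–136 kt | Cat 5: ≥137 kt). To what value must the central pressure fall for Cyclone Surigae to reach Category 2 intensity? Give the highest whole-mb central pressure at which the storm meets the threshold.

939 mb

Category 2 begins at V = 83 kt.
Required ΔP = (83/6)^(1/0.621) = 13.833^1.610 ≈ 68.75 mb.
P_c ≤ 1008 − 68.75 = 939.25, so the highest integer P_c is 939 mb.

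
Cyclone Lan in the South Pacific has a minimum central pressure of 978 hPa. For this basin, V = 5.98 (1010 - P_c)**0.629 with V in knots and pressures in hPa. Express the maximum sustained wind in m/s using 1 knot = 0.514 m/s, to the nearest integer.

ΔP = 1010 − 978 = 32 hPa.
V ≈ 5.98 × 32^0.629 = 5.98 × 8.846 ≈ 52.898 kt.
52.898 × 0.514 ≈ 27.19 m/s → 27 m/s.

27 m/s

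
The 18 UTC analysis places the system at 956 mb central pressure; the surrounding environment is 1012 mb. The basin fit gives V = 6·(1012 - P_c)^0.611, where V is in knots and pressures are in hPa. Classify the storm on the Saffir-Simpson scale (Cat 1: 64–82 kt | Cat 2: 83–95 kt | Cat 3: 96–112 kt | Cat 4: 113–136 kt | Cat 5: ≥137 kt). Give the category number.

1

ΔP = 1012 − 956 = 56 mb.
V ≈ 6 × 56^0.611 = 6 × 11.70 ≈ 70 kt.
70 kt falls in the Category 1 band.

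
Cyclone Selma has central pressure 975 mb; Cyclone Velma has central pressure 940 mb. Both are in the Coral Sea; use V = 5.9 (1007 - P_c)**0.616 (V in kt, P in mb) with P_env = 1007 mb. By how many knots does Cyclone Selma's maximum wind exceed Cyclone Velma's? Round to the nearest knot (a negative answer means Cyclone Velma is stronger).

-29 kt

Cyclone Selma: ΔP = 32; V ≈ 5.9 × 32^0.616 ≈ 49.89 kt.
Cyclone Velma: ΔP = 67; V ≈ 5.9 × 67^0.616 ≈ 78.65 kt.
Difference ≈ 49.89 − 78.65 = -28.76 → -29 kt.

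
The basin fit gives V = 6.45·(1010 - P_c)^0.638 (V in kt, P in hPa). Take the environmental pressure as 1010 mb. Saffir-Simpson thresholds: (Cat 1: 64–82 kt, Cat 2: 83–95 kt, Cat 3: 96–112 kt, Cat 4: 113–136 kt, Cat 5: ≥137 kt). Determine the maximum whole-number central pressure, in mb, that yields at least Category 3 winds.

941 mb

Category 3 begins at V = 96 kt.
Required ΔP = (96/6.45)^(1/0.638) = 14.884^1.567 ≈ 68.88 mb.
P_c ≤ 1010 − 68.88 = 941.12, so the highest integer P_c is 941 mb.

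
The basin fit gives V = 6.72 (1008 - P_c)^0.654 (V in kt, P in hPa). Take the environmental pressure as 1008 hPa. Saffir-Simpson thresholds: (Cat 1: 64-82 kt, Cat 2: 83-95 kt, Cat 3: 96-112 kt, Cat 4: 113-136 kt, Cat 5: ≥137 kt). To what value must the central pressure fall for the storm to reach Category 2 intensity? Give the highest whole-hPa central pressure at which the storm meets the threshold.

Category 2 begins at V = 83 kt.
Required ΔP = (83/6.72)^(1/0.654) = 12.351^1.529 ≈ 46.70 hPa.
P_c ≤ 1008 − 46.70 = 961.30, so the highest integer P_c is 961 hPa.

961 hPa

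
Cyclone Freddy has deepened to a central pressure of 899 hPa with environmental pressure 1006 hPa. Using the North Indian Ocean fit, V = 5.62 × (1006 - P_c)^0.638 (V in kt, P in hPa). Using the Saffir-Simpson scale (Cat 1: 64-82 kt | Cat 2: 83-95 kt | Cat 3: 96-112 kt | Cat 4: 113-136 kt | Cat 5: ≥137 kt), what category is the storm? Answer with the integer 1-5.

3

ΔP = 1006 − 899 = 107 hPa.
V ≈ 5.62 × 107^0.638 = 5.62 × 19.71 ≈ 111 kt.
111 kt falls in the Category 3 band.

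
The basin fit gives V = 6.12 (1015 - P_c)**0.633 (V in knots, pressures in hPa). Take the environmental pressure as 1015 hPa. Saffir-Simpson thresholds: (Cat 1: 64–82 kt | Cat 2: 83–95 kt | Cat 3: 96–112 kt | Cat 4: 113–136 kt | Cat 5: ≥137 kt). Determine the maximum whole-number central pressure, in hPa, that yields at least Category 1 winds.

Category 1 begins at V = 64 kt.
Required ΔP = (64/6.12)^(1/0.633) = 10.458^1.580 ≈ 40.78 hPa.
P_c ≤ 1015 − 40.78 = 974.22, so the highest integer P_c is 974 hPa.

974 hPa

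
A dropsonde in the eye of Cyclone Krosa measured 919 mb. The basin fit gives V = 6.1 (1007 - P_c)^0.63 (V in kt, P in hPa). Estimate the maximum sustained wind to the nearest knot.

ΔP = 1007 − 919 = 88 mb.
88^0.63 ≈ 16.789.
V ≈ 6.1 × 16.789 ≈ 102.4 kt.

102 kt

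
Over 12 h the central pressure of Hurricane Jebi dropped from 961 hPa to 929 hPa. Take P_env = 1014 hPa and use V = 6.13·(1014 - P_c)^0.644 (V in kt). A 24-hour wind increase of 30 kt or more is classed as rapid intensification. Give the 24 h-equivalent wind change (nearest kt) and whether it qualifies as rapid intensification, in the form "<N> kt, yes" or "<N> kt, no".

56 kt, yes

V₁: ΔP = 53, V ≈ 6.13 × 53^0.644 ≈ 79.05 kt.
V₂: ΔP = 85, V ≈ 6.13 × 85^0.644 ≈ 107.15 kt.
ΔV over 12 h = 28.10 kt → 24 h equivalent = 28.10 × 24/12 ≈ 56.20 kt.
56 kt ≥ 30 kt ⇒ rapid intensification.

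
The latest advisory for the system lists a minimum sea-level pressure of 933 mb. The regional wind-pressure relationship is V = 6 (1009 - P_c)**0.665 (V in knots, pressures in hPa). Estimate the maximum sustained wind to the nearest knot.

ΔP = 1009 − 933 = 76 mb.
76^0.665 ≈ 17.813.
V ≈ 6 × 17.813 ≈ 106.9 kt.

107 kt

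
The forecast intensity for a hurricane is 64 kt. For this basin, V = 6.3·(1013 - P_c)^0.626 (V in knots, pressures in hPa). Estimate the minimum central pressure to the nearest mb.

972 mb

ΔP = (V / 6.3)^(1/0.626) = (64/6.3)^1.597.
64/6.3 = 10.159; 10.159^1.597 ≈ 40.59 mb.
P_c = 1013 − 40.59 = 972.41 ≈ 972 mb.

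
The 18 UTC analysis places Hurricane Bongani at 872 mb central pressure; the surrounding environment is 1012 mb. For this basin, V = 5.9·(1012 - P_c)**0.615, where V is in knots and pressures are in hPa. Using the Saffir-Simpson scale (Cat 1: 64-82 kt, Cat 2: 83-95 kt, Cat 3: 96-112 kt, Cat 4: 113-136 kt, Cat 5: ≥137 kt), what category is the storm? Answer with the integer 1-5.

ΔP = 1012 − 872 = 140 mb.
V ≈ 5.9 × 140^0.615 = 5.9 × 20.89 ≈ 123 kt.
123 kt falls in the Category 4 band.

4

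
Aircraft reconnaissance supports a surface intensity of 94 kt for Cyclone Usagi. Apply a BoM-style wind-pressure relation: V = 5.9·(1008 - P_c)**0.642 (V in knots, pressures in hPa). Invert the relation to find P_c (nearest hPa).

ΔP = (V / 5.9)^(1/0.642) = (94/5.9)^1.558.
94/5.9 = 15.932; 15.932^1.558 ≈ 74.59 hPa.
P_c = 1008 − 74.59 = 933.41 ≈ 933 hPa.

933 hPa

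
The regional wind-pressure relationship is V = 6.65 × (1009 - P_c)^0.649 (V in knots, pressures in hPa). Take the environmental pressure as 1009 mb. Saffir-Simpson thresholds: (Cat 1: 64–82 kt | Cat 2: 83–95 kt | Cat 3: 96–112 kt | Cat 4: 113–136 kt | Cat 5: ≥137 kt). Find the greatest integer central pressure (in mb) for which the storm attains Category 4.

Category 4 begins at V = 113 kt.
Required ΔP = (113/6.65)^(1/0.649) = 16.992^1.541 ≈ 78.64 mb.
P_c ≤ 1009 − 78.64 = 930.36, so the highest integer P_c is 930 mb.

930 mb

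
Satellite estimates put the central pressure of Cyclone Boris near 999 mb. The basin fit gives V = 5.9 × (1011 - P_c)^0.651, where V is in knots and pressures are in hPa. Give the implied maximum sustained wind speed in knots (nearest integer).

ΔP = 1011 − 999 = 12 mb.
12^0.651 ≈ 5.041.
V ≈ 5.9 × 5.041 ≈ 29.7 kt.

30 kt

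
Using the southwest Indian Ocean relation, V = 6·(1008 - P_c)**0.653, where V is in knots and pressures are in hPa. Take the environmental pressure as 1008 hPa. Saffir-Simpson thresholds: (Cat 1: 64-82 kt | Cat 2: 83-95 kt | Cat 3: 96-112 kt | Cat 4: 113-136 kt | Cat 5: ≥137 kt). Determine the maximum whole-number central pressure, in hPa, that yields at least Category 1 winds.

970 hPa

Category 1 begins at V = 64 kt.
Required ΔP = (64/6)^(1/0.653) = 10.667^1.531 ≈ 37.52 hPa.
P_c ≤ 1008 − 37.52 = 970.48, so the highest integer P_c is 970 hPa.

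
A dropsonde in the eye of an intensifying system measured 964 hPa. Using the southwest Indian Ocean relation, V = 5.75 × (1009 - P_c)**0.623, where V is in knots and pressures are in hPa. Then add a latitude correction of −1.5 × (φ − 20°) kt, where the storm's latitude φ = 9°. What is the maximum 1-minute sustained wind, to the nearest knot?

ΔP = 1009 − 964 = 45 hPa.
45^0.623 ≈ 10.714.
V ≈ 5.75 × 10.714 ≈ 61.6 kt.
Latitude correction: −1.5 × (9 − 20) = 16.5 kt.
Corrected V ≈ 78.1 kt → 78 kt.

78 kt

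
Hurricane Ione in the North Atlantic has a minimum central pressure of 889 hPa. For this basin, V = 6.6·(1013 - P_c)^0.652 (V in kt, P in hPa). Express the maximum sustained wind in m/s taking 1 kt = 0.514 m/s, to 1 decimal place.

ΔP = 1013 − 889 = 124 hPa.
V ≈ 6.6 × 124^0.652 = 6.6 × 23.169 ≈ 152.917 kt.
152.917 × 0.514 ≈ 78.60 m/s → 78.6 m/s.

78.6 m/s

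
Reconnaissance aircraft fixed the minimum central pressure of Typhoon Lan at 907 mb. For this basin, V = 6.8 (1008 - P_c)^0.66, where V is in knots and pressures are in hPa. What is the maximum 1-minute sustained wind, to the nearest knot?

ΔP = 1008 − 907 = 101 mb.
101^0.66 ≈ 21.031.
V ≈ 6.8 × 21.031 ≈ 143.0 kt.

143 kt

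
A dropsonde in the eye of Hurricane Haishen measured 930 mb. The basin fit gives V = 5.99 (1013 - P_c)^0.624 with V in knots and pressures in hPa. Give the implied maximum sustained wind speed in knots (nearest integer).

94 kt

ΔP = 1013 − 930 = 83 mb.
83^0.624 ≈ 15.758.
V ≈ 5.99 × 15.758 ≈ 94.4 kt.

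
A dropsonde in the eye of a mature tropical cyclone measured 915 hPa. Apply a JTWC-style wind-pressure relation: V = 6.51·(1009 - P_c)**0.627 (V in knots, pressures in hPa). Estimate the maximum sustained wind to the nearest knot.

112 kt

ΔP = 1009 − 915 = 94 hPa.
94^0.627 ≈ 17.264.
V ≈ 6.51 × 17.264 ≈ 112.4 kt.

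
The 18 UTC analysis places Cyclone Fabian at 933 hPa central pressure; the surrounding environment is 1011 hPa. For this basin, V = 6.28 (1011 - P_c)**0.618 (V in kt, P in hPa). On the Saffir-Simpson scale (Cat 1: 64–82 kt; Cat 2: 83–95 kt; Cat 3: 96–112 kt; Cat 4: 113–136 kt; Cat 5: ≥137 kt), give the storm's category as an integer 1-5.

2

ΔP = 1011 − 933 = 78 hPa.
V ≈ 6.28 × 78^0.618 = 6.28 × 14.77 ≈ 93 kt.
93 kt falls in the Category 2 band.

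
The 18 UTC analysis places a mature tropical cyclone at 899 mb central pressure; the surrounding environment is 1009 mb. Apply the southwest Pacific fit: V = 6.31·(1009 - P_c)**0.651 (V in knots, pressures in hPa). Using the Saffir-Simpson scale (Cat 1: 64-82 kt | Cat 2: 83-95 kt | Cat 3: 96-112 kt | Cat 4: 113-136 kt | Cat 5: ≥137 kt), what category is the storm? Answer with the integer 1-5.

ΔP = 1009 − 899 = 110 mb.
V ≈ 6.31 × 110^0.651 = 6.31 × 21.33 ≈ 135 kt.
135 kt falls in the Category 4 band.

4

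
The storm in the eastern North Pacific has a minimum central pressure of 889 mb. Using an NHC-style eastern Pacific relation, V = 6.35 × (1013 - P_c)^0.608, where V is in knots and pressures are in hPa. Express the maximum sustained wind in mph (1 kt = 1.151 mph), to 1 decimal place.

ΔP = 1013 − 889 = 124 mb.
V ≈ 6.35 × 124^0.608 = 6.35 × 18.741 ≈ 119.007 kt.
119.007 × 1.151 ≈ 136.98 mph → 137.0 mph.

137.0 mph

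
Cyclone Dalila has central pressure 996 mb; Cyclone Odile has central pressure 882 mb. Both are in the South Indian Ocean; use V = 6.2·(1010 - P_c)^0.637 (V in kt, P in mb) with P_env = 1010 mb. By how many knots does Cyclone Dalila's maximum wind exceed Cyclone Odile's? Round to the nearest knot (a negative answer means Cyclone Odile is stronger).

-103 kt

Cyclone Dalila: ΔP = 14; V ≈ 6.2 × 14^0.637 ≈ 33.30 kt.
Cyclone Odile: ΔP = 128; V ≈ 6.2 × 128^0.637 ≈ 136.36 kt.
Difference ≈ 33.30 − 136.36 = -103.06 → -103 kt.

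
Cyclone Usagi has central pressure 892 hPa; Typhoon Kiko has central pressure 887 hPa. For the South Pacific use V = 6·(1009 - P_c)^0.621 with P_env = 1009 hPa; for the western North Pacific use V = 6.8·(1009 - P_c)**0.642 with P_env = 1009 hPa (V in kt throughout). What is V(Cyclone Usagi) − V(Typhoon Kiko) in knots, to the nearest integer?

-33 kt

Cyclone Usagi: ΔP = 117; V ≈ 6 × 117^0.621 ≈ 115.48 kt.
Typhoon Kiko: ΔP = 122; V ≈ 6.8 × 122^0.642 ≈ 148.58 kt.
Difference ≈ 115.48 − 148.58 = -33.10 → -33 kt.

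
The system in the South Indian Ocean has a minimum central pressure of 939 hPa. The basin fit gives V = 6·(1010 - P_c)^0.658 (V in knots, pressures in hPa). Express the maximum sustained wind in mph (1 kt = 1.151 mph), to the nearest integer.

ΔP = 1010 − 939 = 71 hPa.
V ≈ 6 × 71^0.658 = 6 × 16.524 ≈ 99.147 kt.
99.147 × 1.151 ≈ 114.12 mph → 114 mph.

114 mph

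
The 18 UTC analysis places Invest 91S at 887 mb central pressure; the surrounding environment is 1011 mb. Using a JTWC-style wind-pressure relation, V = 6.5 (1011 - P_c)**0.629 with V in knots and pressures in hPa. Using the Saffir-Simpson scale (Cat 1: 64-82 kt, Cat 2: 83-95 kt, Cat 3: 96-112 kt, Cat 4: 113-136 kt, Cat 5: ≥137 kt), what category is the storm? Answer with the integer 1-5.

ΔP = 1011 − 887 = 124 mb.
V ≈ 6.5 × 124^0.629 = 6.5 × 20.74 ≈ 135 kt.
135 kt falls in the Category 4 band.

4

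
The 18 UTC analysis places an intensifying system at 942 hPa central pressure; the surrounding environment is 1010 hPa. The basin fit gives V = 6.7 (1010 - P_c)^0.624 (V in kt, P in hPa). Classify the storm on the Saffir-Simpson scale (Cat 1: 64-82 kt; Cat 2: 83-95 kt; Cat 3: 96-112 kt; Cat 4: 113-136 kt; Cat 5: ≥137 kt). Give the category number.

2

ΔP = 1010 − 942 = 68 hPa.
V ≈ 6.7 × 68^0.624 = 6.7 × 13.92 ≈ 93 kt.
93 kt falls in the Category 2 band.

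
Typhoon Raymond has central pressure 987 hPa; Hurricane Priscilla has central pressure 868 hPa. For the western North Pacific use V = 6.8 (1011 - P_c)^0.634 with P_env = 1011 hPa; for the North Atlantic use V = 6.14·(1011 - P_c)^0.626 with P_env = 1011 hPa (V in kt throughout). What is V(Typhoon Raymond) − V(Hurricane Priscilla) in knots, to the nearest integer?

Typhoon Raymond: ΔP = 24; V ≈ 6.8 × 24^0.634 ≈ 51.00 kt.
Hurricane Priscilla: ΔP = 143; V ≈ 6.14 × 143^0.626 ≈ 137.22 kt.
Difference ≈ 51.00 − 137.22 = -86.22 → -86 kt.

-86 kt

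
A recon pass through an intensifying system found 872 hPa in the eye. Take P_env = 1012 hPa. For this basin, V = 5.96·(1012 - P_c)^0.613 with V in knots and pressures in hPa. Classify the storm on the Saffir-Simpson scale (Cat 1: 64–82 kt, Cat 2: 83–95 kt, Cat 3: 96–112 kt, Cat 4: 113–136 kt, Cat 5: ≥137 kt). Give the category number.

ΔP = 1012 − 872 = 140 hPa.
V ≈ 5.96 × 140^0.613 = 5.96 × 20.68 ≈ 123 kt.
123 kt falls in the Category 4 band.

4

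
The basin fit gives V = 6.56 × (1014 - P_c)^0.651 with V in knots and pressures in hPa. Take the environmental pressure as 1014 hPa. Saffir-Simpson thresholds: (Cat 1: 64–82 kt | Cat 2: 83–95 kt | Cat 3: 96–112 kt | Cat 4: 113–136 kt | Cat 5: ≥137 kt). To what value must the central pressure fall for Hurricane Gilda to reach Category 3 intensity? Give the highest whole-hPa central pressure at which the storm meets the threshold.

Category 3 begins at V = 96 kt.
Required ΔP = (96/6.56)^(1/0.651) = 14.634^1.536 ≈ 61.68 hPa.
P_c ≤ 1014 − 61.68 = 952.32, so the highest integer P_c is 952 hPa.

952 hPa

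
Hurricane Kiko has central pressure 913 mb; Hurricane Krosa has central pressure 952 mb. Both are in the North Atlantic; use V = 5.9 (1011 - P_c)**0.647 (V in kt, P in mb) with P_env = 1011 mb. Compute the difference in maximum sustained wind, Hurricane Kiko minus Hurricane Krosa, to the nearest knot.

32 kt

Hurricane Kiko: ΔP = 98; V ≈ 5.9 × 98^0.647 ≈ 114.60 kt.
Hurricane Krosa: ΔP = 59; V ≈ 5.9 × 59^0.647 ≈ 82.53 kt.
Difference ≈ 114.60 − 82.53 = 32.07 → 32 kt.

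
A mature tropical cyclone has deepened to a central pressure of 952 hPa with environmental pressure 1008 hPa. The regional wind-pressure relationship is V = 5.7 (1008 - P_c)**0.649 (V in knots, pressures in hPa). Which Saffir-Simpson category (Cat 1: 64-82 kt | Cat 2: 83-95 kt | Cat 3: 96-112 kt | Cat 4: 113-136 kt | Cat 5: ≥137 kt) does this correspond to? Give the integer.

1

ΔP = 1008 − 952 = 56 hPa.
V ≈ 5.7 × 56^0.649 = 5.7 × 13.63 ≈ 78 kt.
78 kt falls in the Category 1 band.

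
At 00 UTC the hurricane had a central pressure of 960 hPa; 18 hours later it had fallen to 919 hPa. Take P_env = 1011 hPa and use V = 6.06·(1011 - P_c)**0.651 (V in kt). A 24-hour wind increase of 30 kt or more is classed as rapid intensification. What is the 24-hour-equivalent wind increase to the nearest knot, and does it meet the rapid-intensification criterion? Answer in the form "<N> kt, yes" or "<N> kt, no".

V₁: ΔP = 51, V ≈ 6.06 × 51^0.651 ≈ 78.36 kt.
V₂: ΔP = 92, V ≈ 6.06 × 92^0.651 ≈ 115.05 kt.
ΔV over 18 h = 36.69 kt → 24 h equivalent = 36.69 × 24/18 ≈ 48.92 kt.
49 kt ≥ 30 kt ⇒ rapid intensification.

49 kt, yes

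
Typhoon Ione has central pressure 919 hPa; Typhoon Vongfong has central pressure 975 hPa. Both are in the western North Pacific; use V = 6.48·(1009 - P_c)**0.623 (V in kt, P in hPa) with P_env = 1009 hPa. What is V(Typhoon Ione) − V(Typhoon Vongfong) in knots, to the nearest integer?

49 kt

Typhoon Ione: ΔP = 90; V ≈ 6.48 × 90^0.623 ≈ 106.92 kt.
Typhoon Vongfong: ΔP = 34; V ≈ 6.48 × 34^0.623 ≈ 58.30 kt.
Difference ≈ 106.92 − 58.30 = 48.62 → 49 kt.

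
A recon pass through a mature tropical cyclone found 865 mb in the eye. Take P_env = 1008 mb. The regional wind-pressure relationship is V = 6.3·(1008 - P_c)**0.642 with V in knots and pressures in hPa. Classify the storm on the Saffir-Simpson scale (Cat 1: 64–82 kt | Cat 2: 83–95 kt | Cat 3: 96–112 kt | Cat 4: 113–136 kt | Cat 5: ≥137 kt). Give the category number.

ΔP = 1008 − 865 = 143 mb.
V ≈ 6.3 × 143^0.642 = 6.3 × 24.20 ≈ 152 kt.
152 kt falls in the Category 5 band.

5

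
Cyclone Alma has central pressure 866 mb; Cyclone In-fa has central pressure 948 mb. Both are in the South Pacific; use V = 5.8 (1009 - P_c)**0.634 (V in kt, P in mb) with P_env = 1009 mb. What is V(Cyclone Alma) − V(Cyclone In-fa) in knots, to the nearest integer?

56 kt

Cyclone Alma: ΔP = 143; V ≈ 5.8 × 143^0.634 ≈ 134.87 kt.
Cyclone In-fa: ΔP = 61; V ≈ 5.8 × 61^0.634 ≈ 78.58 kt.
Difference ≈ 134.87 − 78.58 = 56.29 → 56 kt.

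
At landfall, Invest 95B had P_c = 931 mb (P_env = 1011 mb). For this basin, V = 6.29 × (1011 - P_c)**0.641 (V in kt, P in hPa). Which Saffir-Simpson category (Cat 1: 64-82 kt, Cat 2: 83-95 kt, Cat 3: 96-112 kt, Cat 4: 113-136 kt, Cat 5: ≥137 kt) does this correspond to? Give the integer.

3

ΔP = 1011 − 931 = 80 mb.
V ≈ 6.29 × 80^0.641 = 6.29 × 16.59 ≈ 104 kt.
104 kt falls in the Category 3 band.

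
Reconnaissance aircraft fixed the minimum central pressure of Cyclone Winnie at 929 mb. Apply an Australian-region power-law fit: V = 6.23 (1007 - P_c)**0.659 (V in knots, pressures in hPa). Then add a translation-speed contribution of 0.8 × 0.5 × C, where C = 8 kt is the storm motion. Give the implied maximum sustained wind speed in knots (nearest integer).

113 kt

ΔP = 1007 − 929 = 78 mb.
78^0.659 ≈ 17.656.
V ≈ 6.23 × 17.656 ≈ 110.0 kt.
Translation term: 0.8 × 0.5 × 8 = 3.2 kt.
Corrected V ≈ 113.2 kt → 113 kt.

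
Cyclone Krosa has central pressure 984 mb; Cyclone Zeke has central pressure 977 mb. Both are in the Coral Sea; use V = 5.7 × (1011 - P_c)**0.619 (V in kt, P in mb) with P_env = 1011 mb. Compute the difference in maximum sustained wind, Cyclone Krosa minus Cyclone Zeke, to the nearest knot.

-7 kt

Cyclone Krosa: ΔP = 27; V ≈ 5.7 × 27^0.619 ≈ 43.84 kt.
Cyclone Zeke: ΔP = 34; V ≈ 5.7 × 34^0.619 ≈ 50.57 kt.
Difference ≈ 43.84 − 50.57 = -6.73 → -7 kt.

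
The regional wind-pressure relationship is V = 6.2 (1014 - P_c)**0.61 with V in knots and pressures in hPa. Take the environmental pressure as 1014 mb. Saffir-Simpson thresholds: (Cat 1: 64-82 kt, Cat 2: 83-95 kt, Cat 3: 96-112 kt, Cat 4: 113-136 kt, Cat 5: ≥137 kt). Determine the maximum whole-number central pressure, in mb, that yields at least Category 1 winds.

968 mb

Category 1 begins at V = 64 kt.
Required ΔP = (64/6.2)^(1/0.61) = 10.323^1.639 ≈ 45.91 mb.
P_c ≤ 1014 − 45.91 = 968.09, so the highest integer P_c is 968 mb.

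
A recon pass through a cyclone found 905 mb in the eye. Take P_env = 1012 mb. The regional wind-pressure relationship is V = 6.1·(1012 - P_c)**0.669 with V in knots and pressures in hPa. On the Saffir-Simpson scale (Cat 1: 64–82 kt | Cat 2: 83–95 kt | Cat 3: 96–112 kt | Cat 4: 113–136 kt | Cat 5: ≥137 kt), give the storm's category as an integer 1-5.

ΔP = 1012 − 905 = 107 mb.
V ≈ 6.1 × 107^0.669 = 6.1 × 22.79 ≈ 139 kt.
139 kt falls in the Category 5 band.

5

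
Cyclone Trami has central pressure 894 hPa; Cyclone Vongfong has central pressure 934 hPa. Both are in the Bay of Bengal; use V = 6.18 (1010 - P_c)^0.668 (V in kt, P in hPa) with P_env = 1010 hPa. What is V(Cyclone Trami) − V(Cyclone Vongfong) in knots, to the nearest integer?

Cyclone Trami: ΔP = 116; V ≈ 6.18 × 116^0.668 ≈ 147.93 kt.
Cyclone Vongfong: ΔP = 76; V ≈ 6.18 × 76^0.668 ≈ 111.52 kt.
Difference ≈ 147.93 − 111.52 = 36.41 → 36 kt.

36 kt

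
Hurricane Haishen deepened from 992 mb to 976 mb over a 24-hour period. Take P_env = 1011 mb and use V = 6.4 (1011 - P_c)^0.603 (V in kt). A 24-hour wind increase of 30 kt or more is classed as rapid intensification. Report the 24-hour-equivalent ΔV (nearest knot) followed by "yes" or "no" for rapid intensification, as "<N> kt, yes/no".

17 kt, no

V₁: ΔP = 19, V ≈ 6.4 × 19^0.603 ≈ 37.78 kt.
V₂: ΔP = 35, V ≈ 6.4 × 35^0.603 ≈ 54.61 kt.
ΔV over 24 h = 16.83 kt → 24 h equivalent = 16.83 × 24/24 ≈ 16.83 kt.
17 kt < 30 kt ⇒ not rapid intensification.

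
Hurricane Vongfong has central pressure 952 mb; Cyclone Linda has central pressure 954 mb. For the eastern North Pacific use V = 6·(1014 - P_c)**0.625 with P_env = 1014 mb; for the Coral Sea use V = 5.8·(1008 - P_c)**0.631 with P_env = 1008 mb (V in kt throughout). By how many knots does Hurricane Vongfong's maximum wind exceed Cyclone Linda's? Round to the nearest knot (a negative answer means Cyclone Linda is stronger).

Hurricane Vongfong: ΔP = 62; V ≈ 6 × 62^0.625 ≈ 79.14 kt.
Cyclone Linda: ΔP = 54; V ≈ 5.8 × 54^0.631 ≈ 71.87 kt.
Difference ≈ 79.14 − 71.87 = 7.27 → 7 kt.

7 kt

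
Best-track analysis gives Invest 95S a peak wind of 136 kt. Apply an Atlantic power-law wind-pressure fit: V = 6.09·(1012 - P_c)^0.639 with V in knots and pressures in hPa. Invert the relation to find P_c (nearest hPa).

ΔP = (V / 6.09)^(1/0.639) = (136/6.09)^1.565.
136/6.09 = 22.332; 22.332^1.565 ≈ 129.12 hPa.
P_c = 1012 − 129.12 = 882.88 ≈ 883 hPa.

883 hPa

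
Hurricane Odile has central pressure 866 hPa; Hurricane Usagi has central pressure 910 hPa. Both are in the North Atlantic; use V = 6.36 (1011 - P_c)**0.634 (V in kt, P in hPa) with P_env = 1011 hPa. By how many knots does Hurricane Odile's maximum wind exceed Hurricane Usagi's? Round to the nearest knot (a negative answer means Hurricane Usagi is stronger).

Hurricane Odile: ΔP = 145; V ≈ 6.36 × 145^0.634 ≈ 149.20 kt.
Hurricane Usagi: ΔP = 101; V ≈ 6.36 × 101^0.634 ≈ 118.63 kt.
Difference ≈ 149.20 − 118.63 = 30.57 → 31 kt.

31 kt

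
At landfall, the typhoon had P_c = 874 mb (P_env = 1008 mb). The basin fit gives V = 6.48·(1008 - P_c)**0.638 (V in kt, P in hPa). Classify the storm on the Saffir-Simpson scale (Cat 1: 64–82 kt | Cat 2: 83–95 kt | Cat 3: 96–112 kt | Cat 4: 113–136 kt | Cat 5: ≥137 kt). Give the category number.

ΔP = 1008 − 874 = 134 mb.
V ≈ 6.48 × 134^0.638 = 6.48 × 22.76 ≈ 147 kt.
147 kt falls in the Category 5 band.

5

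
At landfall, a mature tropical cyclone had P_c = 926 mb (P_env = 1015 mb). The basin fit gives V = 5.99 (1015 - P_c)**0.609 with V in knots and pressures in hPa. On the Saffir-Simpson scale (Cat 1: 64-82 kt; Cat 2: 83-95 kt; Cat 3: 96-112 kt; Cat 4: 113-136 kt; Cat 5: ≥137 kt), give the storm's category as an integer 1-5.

ΔP = 1015 − 926 = 89 mb.
V ≈ 5.99 × 89^0.609 = 5.99 × 15.39 ≈ 92 kt.
92 kt falls in the Category 2 band.

2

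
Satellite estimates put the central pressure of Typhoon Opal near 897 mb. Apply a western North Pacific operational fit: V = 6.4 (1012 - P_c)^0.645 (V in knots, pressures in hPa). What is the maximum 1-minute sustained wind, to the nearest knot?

ΔP = 1012 − 897 = 115 mb.
115^0.645 ≈ 21.338.
V ≈ 6.4 × 21.338 ≈ 136.6 kt.

137 kt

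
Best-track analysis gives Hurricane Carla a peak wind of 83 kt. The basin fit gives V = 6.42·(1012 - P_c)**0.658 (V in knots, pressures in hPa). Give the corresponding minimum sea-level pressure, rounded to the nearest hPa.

963 hPa

ΔP = (V / 6.42)^(1/0.658) = (83/6.42)^1.520.
83/6.42 = 12.928; 12.928^1.520 ≈ 48.90 hPa.
P_c = 1012 − 48.90 = 963.10 ≈ 963 hPa.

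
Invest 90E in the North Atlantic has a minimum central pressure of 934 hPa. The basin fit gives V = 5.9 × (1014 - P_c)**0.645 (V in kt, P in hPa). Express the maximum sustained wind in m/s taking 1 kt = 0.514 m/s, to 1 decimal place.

ΔP = 1014 − 934 = 80 hPa.
V ≈ 5.9 × 80^0.645 = 5.9 × 16.885 ≈ 99.620 kt.
99.620 × 0.514 ≈ 51.20 m/s → 51.2 m/s.

51.2 m/s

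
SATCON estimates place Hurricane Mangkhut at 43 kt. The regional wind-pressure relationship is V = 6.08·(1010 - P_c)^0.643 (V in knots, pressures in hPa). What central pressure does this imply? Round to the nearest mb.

989 mb

ΔP = (V / 6.08)^(1/0.643) = (43/6.08)^1.555.
43/6.08 = 7.072; 7.072^1.555 ≈ 20.95 mb.
P_c = 1010 − 20.95 = 989.05 ≈ 989 mb.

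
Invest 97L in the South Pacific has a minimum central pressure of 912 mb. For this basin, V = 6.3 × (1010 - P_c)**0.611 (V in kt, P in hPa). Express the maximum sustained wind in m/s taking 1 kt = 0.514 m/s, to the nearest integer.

53 m/s

ΔP = 1010 − 912 = 98 mb.
V ≈ 6.3 × 98^0.611 = 6.3 × 16.468 ≈ 103.748 kt.
103.748 × 0.514 ≈ 53.33 m/s → 53 m/s.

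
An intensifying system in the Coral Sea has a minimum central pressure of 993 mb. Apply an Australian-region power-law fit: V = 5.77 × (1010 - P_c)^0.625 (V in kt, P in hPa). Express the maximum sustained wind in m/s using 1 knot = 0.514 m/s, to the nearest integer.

ΔP = 1010 − 993 = 17 mb.
V ≈ 5.77 × 17^0.625 = 5.77 × 5.875 ≈ 33.901 kt.
33.901 × 0.514 ≈ 17.42 m/s → 17 m/s.

17 m/s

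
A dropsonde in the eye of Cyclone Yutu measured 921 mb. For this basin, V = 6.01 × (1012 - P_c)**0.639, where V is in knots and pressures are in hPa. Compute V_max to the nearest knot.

107 kt

ΔP = 1012 − 921 = 91 mb.
91^0.639 ≈ 17.858.
V ≈ 6.01 × 17.858 ≈ 107.3 kt.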